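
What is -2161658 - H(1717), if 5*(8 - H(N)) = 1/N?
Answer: -18557902609/8585 ≈ -2.1617e+6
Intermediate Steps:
H(N) = 8 - 1/(5*N)
-2161658 - H(1717) = -2161658 - (8 - ⅕/1717) = -2161658 - (8 - ⅕*1/1717) = -2161658 - (8 - 1/8585) = -2161658 - 1*68679/8585 = -2161658 - 68679/8585 = -18557902609/8585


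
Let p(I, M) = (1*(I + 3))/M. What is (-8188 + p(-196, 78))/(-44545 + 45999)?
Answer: -638857/113412 ≈ -5.6331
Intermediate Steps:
p(I, M) = (3 + I)/M (p(I, M) = (1*(3 + I))/M = (3 + I)/M)
(-8188 + p(-196, 78))/(-44545 + 45999) = (-8188 + (3 - 196)/78)/(-44545 + 45999) = (-8188 + (1/78)*(-193))/1454 = (-8188 - 193/78)*(1/1454) = -638857/78*1/1454 = -638857/113412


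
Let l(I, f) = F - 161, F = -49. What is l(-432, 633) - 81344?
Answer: -81554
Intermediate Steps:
l(I, f) = -210 (l(I, f) = -49 - 161 = -210)
l(-432, 633) - 81344 = -210 - 81344 = -81554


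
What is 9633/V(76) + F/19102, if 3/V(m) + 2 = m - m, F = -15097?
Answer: -122688141/19102 ≈ -6422.8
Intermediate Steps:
V(m) = -3/2 (V(m) = 3/(-2 + (m - m)) = 3/(-2 + 0) = 3/(-2) = 3*(-½) = -3/2)
9633/V(76) + F/19102 = 9633/(-3/2) - 15097/19102 = 9633*(-⅔) - 15097*1/19102 = -6422 - 15097/19102 = -122688141/19102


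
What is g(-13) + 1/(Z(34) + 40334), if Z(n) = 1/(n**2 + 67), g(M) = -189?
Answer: -9323082064/49328483 ≈ -189.00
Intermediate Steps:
Z(n) = 1/(67 + n**2)
g(-13) + 1/(Z(34) + 40334) = -189 + 1/(1/(67 + 34**2) + 40334) = -189 + 1/(1/(67 + 1156) + 40334) = -189 + 1/(1/1223 + 40334) = -189 + 1/(49328483/1223) = -189 + 1223/49328483 = -9323082064/49328483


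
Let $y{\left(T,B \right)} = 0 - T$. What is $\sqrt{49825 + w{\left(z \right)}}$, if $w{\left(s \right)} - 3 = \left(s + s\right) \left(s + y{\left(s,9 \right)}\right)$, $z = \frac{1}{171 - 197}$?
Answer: $2 \sqrt{12457} \approx 223.22$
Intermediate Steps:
$z = - \frac{1}{26}$ ($z = \frac{1}{-26} = - \frac{1}{26} \approx -0.038462$)
$y{\left(T,B \right)} = - T$
$w{\left(s \right)} = 3$ ($w{\left(s \right)} = 3 + \left(s + s\right) \left(s - s\right) = 3 + 2 s 0 = 3 + 0 = 3$)
$\sqrt{49825 + w{\left(z \right)}} = \sqrt{49825 + 3} = \sqrt{49828} = 2 \sqrt{12457}$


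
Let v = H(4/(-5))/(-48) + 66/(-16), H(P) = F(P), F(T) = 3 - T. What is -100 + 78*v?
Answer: -17117/40 ≈ -427.92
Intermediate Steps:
H(P) = 3 - P
v = -1009/240 (v = (3 - 4/(-5))/(-48) + 66/(-16) = (3 - 4*(-1)/5)*(-1/48) + 66*(-1/16) = (3 - 1*(-4/5))*(-1/48) - 33/8 = (3 + 4/5)*(-1/48) - 33/8 = (19/5)*(-1/48) - 33/8 = -19/240 - 33/8 = -1009/240 ≈ -4.2042)
-100 + 78*v = -100 + 78*(-1009/240) = -100 - 13117/40 = -17117/40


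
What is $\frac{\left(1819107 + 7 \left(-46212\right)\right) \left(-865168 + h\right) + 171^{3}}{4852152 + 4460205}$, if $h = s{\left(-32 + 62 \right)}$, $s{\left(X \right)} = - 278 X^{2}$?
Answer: $- \frac{556055011351}{3104119} \approx -1.7913 \cdot 10^{5}$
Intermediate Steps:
$h = -250200$ ($h = - 278 \left(-32 + 62\right)^{2} = - 278 \cdot 30^{2} = \left(-278\right) 900 = -250200$)
$\frac{\left(1819107 + 7 \left(-46212\right)\right) \left(-865168 + h\right) + 171^{3}}{4852152 + 4460205} = \frac{\left(1819107 + 7 \left(-46212\right)\right) \left(-865168 - 250200\right) + 171^{3}}{4852152 + 4460205} = \frac{\left(1819107 - 323484\right) \left(-1115368\right) + 5000211}{9312357} = \left(1495623 \left(-1115368\right) + 5000211\right) \frac{1}{9312357} = \left(-1668170034264 + 5000211\right) \frac{1}{9312357} = \left(-1668165034053\right) \frac{1}{9312357} = - \frac{556055011351}{3104119}$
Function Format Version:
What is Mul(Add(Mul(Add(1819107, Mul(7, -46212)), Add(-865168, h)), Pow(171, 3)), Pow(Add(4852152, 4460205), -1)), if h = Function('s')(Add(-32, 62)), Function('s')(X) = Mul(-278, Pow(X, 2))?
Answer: Rational(-556055011351, 3104119) ≈ -1.7913e+5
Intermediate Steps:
h = -250200 (h = Mul(-278, Pow(Add(-32, 62), 2)) = Mul(-278, Pow(30, 2)) = Mul(-278, 900) = -250200)
Mul(Add(Mul(Add(1819107, Mul(7, -46212)), Add(-865168, h)), Pow(171, 3)), Pow(Add(4852152, 4460205), -1)) = Mul(Add(Mul(Add(1819107, Mul(7, -46212)), Add(-865168, -250200)), Pow(171, 3)), Pow(Add(4852152, 4460205), -1)) = Mul(Add(Mul(Add(1819107, -323484), -1115368), 5000211), Pow(9312357, -1)) = Mul(Add(Mul(1495623, -1115368), 5000211), Rational(1, 9312357)) = Mul(Add(-1668170034264, 5000211), Rational(1, 9312357)) = Mul(-1668165034053, Rational(1, 9312357)) = Rational(-556055011351, 3104119)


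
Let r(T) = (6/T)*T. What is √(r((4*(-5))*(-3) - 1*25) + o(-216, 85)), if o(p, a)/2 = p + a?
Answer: 16*I ≈ 16.0*I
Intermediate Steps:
o(p, a) = 2*a + 2*p (o(p, a) = 2*(p + a) = 2*(a + p) = 2*a + 2*p)
r(T) = 6
√(r((4*(-5))*(-3) - 1*25) + o(-216, 85)) = √(6 + (2*85 + 2*(-216))) = √(6 + (170 - 432)) = √(6 - 262) = √(-256) = 16*I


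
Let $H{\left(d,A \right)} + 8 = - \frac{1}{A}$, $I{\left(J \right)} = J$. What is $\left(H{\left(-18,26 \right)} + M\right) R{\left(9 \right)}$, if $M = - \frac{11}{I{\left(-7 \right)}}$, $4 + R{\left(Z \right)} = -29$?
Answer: $\frac{38841}{182} \approx 213.41$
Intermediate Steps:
$H{\left(d,A \right)} = -8 - \frac{1}{A}$
$R{\left(Z \right)} = -33$ ($R{\left(Z \right)} = -4 - 29 = -33$)
$M = \frac{11}{7}$ ($M = - \frac{11}{-7} = \left(-11\right) \left(- \frac{1}{7}\right) = \frac{11}{7} \approx 1.5714$)
$\left(H{\left(-18,26 \right)} + M\right) R{\left(9 \right)} = \left(\left(-8 - \frac{1}{26}\right) + \frac{11}{7}\right) \left(-33\right) = \left(- \frac{209}{26} + \frac{11}{7}\right) \left(-33\right) = \left(- \frac{1177}{182}\right) \left(-33\right) = \frac{38841}{182}$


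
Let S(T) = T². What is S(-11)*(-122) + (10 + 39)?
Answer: -14713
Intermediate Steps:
S(-11)*(-122) + (10 + 39) = (-11)²*(-122) + (10 + 39) = 121*(-122) + 49 = -14762 + 49 = -14713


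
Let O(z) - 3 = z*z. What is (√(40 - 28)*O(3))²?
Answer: 1728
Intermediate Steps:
O(z) = 3 + z² (O(z) = 3 + z*z = 3 + z²)
(√(40 - 28)*O(3))² = (√(40 - 28)*(3 + 3²))² = (√12*(3 + 9))² = ((2*√3)*12)² = (24*√3)² = 1728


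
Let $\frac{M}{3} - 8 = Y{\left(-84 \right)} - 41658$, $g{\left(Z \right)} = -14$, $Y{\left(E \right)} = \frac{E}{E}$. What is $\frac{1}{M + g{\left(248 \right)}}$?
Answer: $- \frac{1}{124961} \approx -8.0025 \cdot 10^{-6}$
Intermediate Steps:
$Y{\left(E \right)} = 1$
$M = -124947$ ($M = 24 + 3 \left(1 - 41658\right) = 24 + 3 \left(-41657\right) = 24 - 124971 = -124947$)
$\frac{1}{M + g{\left(248 \right)}} = \frac{1}{-124947 - 14} = \frac{1}{-124961} = - \frac{1}{124961}$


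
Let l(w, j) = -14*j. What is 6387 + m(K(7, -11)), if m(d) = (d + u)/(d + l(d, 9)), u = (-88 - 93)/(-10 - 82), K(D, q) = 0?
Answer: 74037923/11592 ≈ 6387.0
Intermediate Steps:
u = 181/92 (u = -181/(-92) = -181*(-1/92) = 181/92 ≈ 1.9674)
m(d) = (181/92 + d)/(-126 + d) (m(d) = (d + 181/92)/(d - 14*9) = (181/92 + d)/(d - 126) = (181/92 + d)/(-126 + d))
6387 + m(K(7, -11)) = 6387 + (181/92 + 0)/(-126 + 0) = 6387 + (181/92)/(-126) = 6387 - 1/126*181/92 = 6387 - 181/11592 = 74037923/11592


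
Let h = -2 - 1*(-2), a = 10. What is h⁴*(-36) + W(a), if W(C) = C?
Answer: 10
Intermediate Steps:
h = 0 (h = -2 + 2 = 0)
h⁴*(-36) + W(a) = 0⁴*(-36) + 10 = 0*(-36) + 10 = 0 + 10 = 10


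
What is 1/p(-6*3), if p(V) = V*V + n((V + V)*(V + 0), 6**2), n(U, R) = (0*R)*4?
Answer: 1/324 ≈ 0.0030864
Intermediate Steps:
n(U, R) = 0 (n(U, R) = 0*4 = 0)
p(V) = V**2 (p(V) = V*V + 0 = V**2 + 0 = V**2)
1/p(-6*3) = 1/((-6*3)**2) = 1/((-18)**2) = 1/324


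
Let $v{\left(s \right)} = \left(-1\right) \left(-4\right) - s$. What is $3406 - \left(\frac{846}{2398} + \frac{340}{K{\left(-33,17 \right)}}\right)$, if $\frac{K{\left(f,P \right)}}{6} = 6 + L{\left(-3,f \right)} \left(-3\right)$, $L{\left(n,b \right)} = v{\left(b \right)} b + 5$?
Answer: $\frac{22380854536}{6571719} \approx 3405.6$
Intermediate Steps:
$v{\left(s \right)} = 4 - s$
$L{\left(n,b \right)} = 5 + b \left(4 - b\right)$ ($L{\left(n,b \right)} = \left(4 - b\right) b + 5 = b \left(4 - b\right) + 5 = 5 + b \left(4 - b\right)$)
$K{\left(f,P \right)} = -54 + 18 f \left(-4 + f\right)$ ($K{\left(f,P \right)} = 6 \left(6 + \left(5 - f \left(-4 + f\right)\right) \left(-3\right)\right) = 6 \left(6 + \left(-15 + 3 f \left(-4 + f\right)\right)\right) = 6 \left(-9 + 3 f \left(-4 + f\right)\right) = -54 + 18 f \left(-4 + f\right)$)
$3406 - \left(\frac{846}{2398} + \frac{340}{K{\left(-33,17 \right)}}\right) = 3406 - \left(\frac{846}{2398} + \frac{340}{-54 + 18 \left(-33\right) \left(-4 - 33\right)}\right) = 3406 - \left(846 \cdot \frac{1}{2398} + \frac{340}{-54 + 18 \left(-33\right) \left(-37\right)}\right) = 3406 - \left(\frac{423}{1199} + \frac{340}{-54 + 21978}\right) = 3406 - \left(\frac{423}{1199} + \frac{340}{21924}\right) = 3406 - \left(\frac{423}{1199} + 340 \cdot \frac{1}{21924}\right) = 3406 - \left(\frac{423}{1199} + \frac{85}{5481}\right) = 3406 - \frac{2420378}{6571719} = \frac{22380854536}{6571719}$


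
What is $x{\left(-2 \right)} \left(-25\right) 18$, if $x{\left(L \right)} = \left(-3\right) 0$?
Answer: $0$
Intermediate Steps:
$x{\left(L \right)} = 0$
$x{\left(-2 \right)} \left(-25\right) 18 = 0 \left(-25\right) 18 = 0 \cdot 18 = 0$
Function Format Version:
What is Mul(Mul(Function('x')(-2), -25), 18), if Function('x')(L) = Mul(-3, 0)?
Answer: 0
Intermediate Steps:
Function('x')(L) = 0
Mul(Mul(Function('x')(-2), -25), 18) = Mul(Mul(0, -25), 18) = Mul(0, 18) = 0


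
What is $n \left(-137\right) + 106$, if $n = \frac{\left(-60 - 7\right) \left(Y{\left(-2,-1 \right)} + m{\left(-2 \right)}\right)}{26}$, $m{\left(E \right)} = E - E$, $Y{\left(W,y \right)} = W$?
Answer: $- \frac{7801}{13} \approx -600.08$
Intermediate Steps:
$m{\left(E \right)} = 0$
$n = \frac{67}{13}$ ($n = \frac{\left(-60 - 7\right) \left(-2 + 0\right)}{26} = \left(-67\right) \left(-2\right) \frac{1}{26} = 134 \cdot \frac{1}{26} = \frac{67}{13} \approx 5.1538$)
$n \left(-137\right) + 106 = \frac{67}{13} \left(-137\right) + 106 = - \frac{9179}{13} + 106 = - \frac{7801}{13}$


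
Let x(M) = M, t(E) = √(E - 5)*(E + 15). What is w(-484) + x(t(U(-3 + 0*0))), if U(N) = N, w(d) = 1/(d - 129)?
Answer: -1/613 + 24*I*√2 ≈ -0.0016313 + 33.941*I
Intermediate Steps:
w(d) = 1/(-129 + d)
t(E) = √(-5 + E)*(15 + E)
w(-484) + x(t(U(-3 + 0*0))) = 1/(-129 - 484) + √(-5 + (-3 + 0*0))*(15 + (-3 + 0*0)) = 1/(-613) + √(-5 + (-3 + 0))*(15 + (-3 + 0)) = -1/613 + √(-5 - 3)*(15 - 3) = -1/613 + √(-8)*12 = -1/613 + (2*I*√2)*12 = -1/613 + 24*I*√2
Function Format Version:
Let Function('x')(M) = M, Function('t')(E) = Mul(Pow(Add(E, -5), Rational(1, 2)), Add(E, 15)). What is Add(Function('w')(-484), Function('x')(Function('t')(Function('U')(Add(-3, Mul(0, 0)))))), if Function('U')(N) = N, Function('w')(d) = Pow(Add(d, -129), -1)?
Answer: Add(Rational(-1, 613), Mul(24, I, Pow(2, Rational(1, 2)))) ≈ Add(-0.0016313, Mul(33.941, I))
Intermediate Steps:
Function('w')(d) = Pow(Add(-129, d), -1)
Function('t')(E) = Mul(Pow(Add(-5, E), Rational(1, 2)), Add(15, E))
Add(Function('w')(-484), Function('x')(Function('t')(Function('U')(Add(-3, Mul(0, 0)))))) = Add(Pow(Add(-129, -484), -1), Mul(Pow(Add(-5, Add(-3, Mul(0, 0))), Rational(1, 2)), Add(15, Add(-3, Mul(0, 0))))) = Add(Pow(-613, -1), Mul(Pow(Add(-5, Add(-3, 0)), Rational(1, 2)), Add(15, Add(-3, 0)))) = Add(Rational(-1, 613), Mul(Pow(Add(-5, -3), Rational(1, 2)), Add(15, -3))) = Add(Rational(-1, 613), Mul(Pow(-8, Rational(1, 2)), 12)) = Add(Rational(-1, 613), Mul(Mul(2, I, Pow(2, Rational(1, 2))), 12)) = Add(Rational(-1, 613), Mul(24, I, Pow(2, Rational(1, 2))))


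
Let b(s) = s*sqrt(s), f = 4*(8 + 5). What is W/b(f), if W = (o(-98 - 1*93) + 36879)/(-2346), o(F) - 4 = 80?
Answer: -12321*sqrt(13)/1057264 ≈ -0.042018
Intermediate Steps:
o(F) = 84 (o(F) = 4 + 80 = 84)
f = 52 (f = 4*13 = 52)
b(s) = s**(3/2)
W = -12321/782 (W = (84 + 36879)/(-2346) = 36963*(-1/2346) = -12321/782 ≈ -15.756)
W/b(f) = -12321*sqrt(13)/1352/782 = -12321*sqrt(13)/1057264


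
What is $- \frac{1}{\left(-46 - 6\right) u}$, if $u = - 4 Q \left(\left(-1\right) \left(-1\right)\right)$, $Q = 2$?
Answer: $- \frac{1}{416} \approx -0.0024038$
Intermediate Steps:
$u = -8$ ($u = \left(-4\right) 2 \left(\left(-1\right) \left(-1\right)\right) = \left(-8\right) 1 = -8$)
$- \frac{1}{\left(-46 - 6\right) u} = - \frac{1}{\left(-46 - 6\right) \left(-8\right)} = - \frac{1}{\left(-52\right) \left(-8\right)} = - \frac{1}{416}$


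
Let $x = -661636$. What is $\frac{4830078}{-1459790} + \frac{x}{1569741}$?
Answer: $- \frac{4273910543119}{1145746107195} \approx -3.7302$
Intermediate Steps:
$\frac{4830078}{-1459790} + \frac{x}{1569741} = \frac{4830078}{-1459790} - \frac{661636}{1569741} = 4830078 \left(- \frac{1}{1459790}\right) - \frac{661636}{1569741} = - \frac{2415039}{729895} - \frac{661636}{1569741} = - \frac{4273910543119}{1145746107195}$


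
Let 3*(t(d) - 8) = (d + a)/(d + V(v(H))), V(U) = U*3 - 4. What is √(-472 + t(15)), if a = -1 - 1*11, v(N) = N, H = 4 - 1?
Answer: 3*I*√5155/10 ≈ 21.539*I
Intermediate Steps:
H = 3
V(U) = -4 + 3*U (V(U) = 3*U - 4 = -4 + 3*U)
a = -12 (a = -1 - 11 = -12)
t(d) = 8 + (-12 + d)/(3*(5 + d)) (t(d) = 8 + ((d - 12)/(d + (-4 + 3*3)))/3 = 8 + ((-12 + d)/(d + (-4 + 9)))/3 = 8 + ((-12 + d)/(d + 5))/3 = 8 + ((-12 + d)/(5 + d))/3 = 8 + (-12 + d)/(3*(5 + d)))
√(-472 + t(15)) = √(-472 + (108 + 25*15)/(3*(5 + 15))) = √(-472 + (⅓)*(108 + 375)/20) = √(-472 + (⅓)*(1/20)*483) = √(-472 + 161/20) = √(-9279/20) = 3*I*√5155/10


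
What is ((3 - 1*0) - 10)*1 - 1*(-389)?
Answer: 382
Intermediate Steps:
((3 - 1*0) - 10)*1 - 1*(-389) = ((3 + 0) - 10)*1 + 389 = (3 - 10)*1 + 389 = -7*1 + 389 = -7 + 389 = 382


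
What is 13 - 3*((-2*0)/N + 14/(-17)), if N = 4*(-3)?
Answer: 263/17 ≈ 15.471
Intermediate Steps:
N = -12
13 - 3*((-2*0)/N + 14/(-17)) = 13 - 3*(-2*0/(-12) + 14/(-17)) = 13 - 3*(0*(-1/12) + 14*(-1/17)) = 13 - 3*(0 - 14/17) = 13 - 3*(-14/17) = 13 + 42/17 = 263/17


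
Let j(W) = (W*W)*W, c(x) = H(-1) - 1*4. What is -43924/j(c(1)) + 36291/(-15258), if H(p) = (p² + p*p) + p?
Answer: 223070845/137322 ≈ 1624.4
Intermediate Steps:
H(p) = p + 2*p² (H(p) = (p² + p²) + p = 2*p² + p = p + 2*p²)
c(x) = -3 (c(x) = -(1 + 2*(-1)) - 1*4 = -(1 - 2) - 4 = -1*(-1) - 4 = 1 - 4 = -3)
j(W) = W³ (j(W) = W²*W = W³)
-43924/j(c(1)) + 36291/(-15258) = -43924/((-3)³) + 36291/(-15258) = -43924/(-27) + 36291*(-1/15258) = -43924*(-1/27) - 12097/5086 = 43924/27 - 12097/5086 = 223070845/137322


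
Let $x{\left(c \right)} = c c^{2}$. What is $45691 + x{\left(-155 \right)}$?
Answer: $-3678184$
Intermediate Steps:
$x{\left(c \right)} = c^{3}$
$45691 + x{\left(-155 \right)} = 45691 + \left(-155\right)^{3} = 45691 - 3723875 = -3678184$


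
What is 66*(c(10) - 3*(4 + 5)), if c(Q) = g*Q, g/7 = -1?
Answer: -6402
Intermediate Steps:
g = -7 (g = 7*(-1) = -7)
c(Q) = -7*Q
66*(c(10) - 3*(4 + 5)) = 66*(-7*10 - 3*(4 + 5)) = 66*(-70 - 3*9) = 66*(-70 - 27) = 66*(-97) = -6402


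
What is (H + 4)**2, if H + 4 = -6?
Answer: 36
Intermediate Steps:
H = -10 (H = -4 - 6 = -10)
(H + 4)**2 = (-10 + 4)**2 = (-6)**2 = 36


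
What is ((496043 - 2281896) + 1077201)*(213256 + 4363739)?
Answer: -3243496660740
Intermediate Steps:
((496043 - 2281896) + 1077201)*(213256 + 4363739) = (-1785853 + 1077201)*4576995 = -708652*4576995 = -3243496660740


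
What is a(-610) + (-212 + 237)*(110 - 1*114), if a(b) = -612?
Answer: -712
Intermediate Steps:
a(-610) + (-212 + 237)*(110 - 1*114) = -612 + (-212 + 237)*(110 - 1*114) = -612 + 25*(110 - 114) = -612 + 25*(-4) = -612 - 100 = -712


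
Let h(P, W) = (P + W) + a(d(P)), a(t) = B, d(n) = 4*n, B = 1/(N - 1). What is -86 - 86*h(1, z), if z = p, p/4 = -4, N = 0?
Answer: 1290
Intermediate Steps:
B = -1 (B = 1/(0 - 1) = 1/(-1) = -1)
p = -16 (p = 4*(-4) = -16)
a(t) = -1
z = -16
h(P, W) = -1 + P + W (h(P, W) = (P + W) - 1 = -1 + P + W)
-86 - 86*h(1, z) = -86 - 86*(-1 + 1 - 16) = -86 - 86*(-16) = -86 + 1376 = 1290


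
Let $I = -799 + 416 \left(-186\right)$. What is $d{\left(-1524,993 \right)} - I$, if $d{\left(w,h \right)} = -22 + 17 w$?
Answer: $52245$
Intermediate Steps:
$I = -78175$ ($I = -799 - 77376 = -78175$)
$d{\left(-1524,993 \right)} - I = \left(-22 + 17 \left(-1524\right)\right) - -78175 = \left(-22 - 25908\right) + 78175 = -25930 + 78175 = 52245$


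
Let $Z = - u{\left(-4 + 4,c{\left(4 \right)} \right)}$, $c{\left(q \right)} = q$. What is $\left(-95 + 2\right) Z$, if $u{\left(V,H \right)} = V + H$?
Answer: $372$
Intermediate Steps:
$u{\left(V,H \right)} = H + V$
$Z = -4$ ($Z = - (4 + \left(-4 + 4\right)) = - (4 + 0) = \left(-1\right) 4 = -4$)
$\left(-95 + 2\right) Z = \left(-95 + 2\right) \left(-4\right) = \left(-93\right) \left(-4\right) = 372$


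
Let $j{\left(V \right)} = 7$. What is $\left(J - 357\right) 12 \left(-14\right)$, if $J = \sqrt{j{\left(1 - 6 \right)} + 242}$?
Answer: $59976 - 168 \sqrt{249} \approx 57325.0$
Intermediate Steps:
$J = \sqrt{249}$ ($J = \sqrt{7 + 242} = \sqrt{249} \approx 15.78$)
$\left(J - 357\right) 12 \left(-14\right) = \left(\sqrt{249} - 357\right) 12 \left(-14\right) = \left(\sqrt{249} - 357\right) \left(-168\right) = \left(-357 + \sqrt{249}\right) \left(-168\right) = 59976 - 168 \sqrt{249}$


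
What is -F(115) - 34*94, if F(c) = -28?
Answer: -3168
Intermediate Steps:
-F(115) - 34*94 = -1*(-28) - 34*94 = 28 - 3196 = -3168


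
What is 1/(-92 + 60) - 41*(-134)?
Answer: 175807/32 ≈ 5494.0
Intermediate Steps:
1/(-92 + 60) - 41*(-134) = 1/(-32) + 5494 = -1/32 + 5494 = 175807/32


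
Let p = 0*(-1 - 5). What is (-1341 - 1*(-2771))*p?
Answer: 0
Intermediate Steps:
p = 0 (p = 0*(-6) = 0)
(-1341 - 1*(-2771))*p = (-1341 - 1*(-2771))*0 = (-1341 + 2771)*0 = 1430*0 = 0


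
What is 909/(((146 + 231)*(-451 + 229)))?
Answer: -303/27898 ≈ -0.010861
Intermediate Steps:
909/(((146 + 231)*(-451 + 229))) = 909/((377*(-222))) = 909/(-83694) = 909*(-1/83694) = -303/27898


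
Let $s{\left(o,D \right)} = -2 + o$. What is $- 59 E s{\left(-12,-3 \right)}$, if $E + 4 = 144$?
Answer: $115640$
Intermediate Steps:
$E = 140$ ($E = -4 + 144 = 140$)
$- 59 E s{\left(-12,-3 \right)} = \left(-59\right) 140 \left(-2 - 12\right) = \left(-8260\right) \left(-14\right) = 115640$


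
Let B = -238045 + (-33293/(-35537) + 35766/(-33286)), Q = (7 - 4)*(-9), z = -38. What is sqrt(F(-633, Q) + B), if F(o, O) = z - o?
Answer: I*sqrt(83061004052817783644102)/591442291 ≈ 487.29*I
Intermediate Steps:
Q = -27 (Q = 3*(-9) = -27)
F(o, O) = -38 - o
B = -140789961573867/591442291 (B = -238045 + (-33293*(-1/35537) + 35766*(-1/33286)) = -238045 + (33293/35537 - 17883/16643) = -238045 - 81412772/591442291 = -140789961573867/591442291 ≈ -2.3805e+5)
sqrt(F(-633, Q) + B) = sqrt((-38 - 1*(-633)) - 140789961573867/591442291) = sqrt((-38 + 633) - 140789961573867/591442291) = sqrt(595 - 140789961573867/591442291) = sqrt(-140438053410722/591442291) = I*sqrt(83061004052817783644102)/591442291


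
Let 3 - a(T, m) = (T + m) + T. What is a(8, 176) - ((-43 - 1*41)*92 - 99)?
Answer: 7638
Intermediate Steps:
a(T, m) = 3 - m - 2*T (a(T, m) = 3 - ((T + m) + T) = 3 - (m + 2*T) = 3 + (-m - 2*T) = 3 - m - 2*T)
a(8, 176) - ((-43 - 1*41)*92 - 99) = (3 - 1*176 - 2*8) - ((-43 - 1*41)*92 - 99) = (3 - 176 - 16) - ((-43 - 41)*92 - 99) = -189 - (-84*92 - 99) = -189 - (-7728 - 99) = -189 - 1*(-7827) = -189 + 7827 = 7638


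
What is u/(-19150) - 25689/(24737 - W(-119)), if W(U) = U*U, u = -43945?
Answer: -2718203/20253040 ≈ -0.13421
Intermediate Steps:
W(U) = U**2
u/(-19150) - 25689/(24737 - W(-119)) = -43945/(-19150) - 25689/(24737 - 1*(-119)**2) = -43945*(-1/19150) - 25689/(24737 - 1*14161) = 8789/3830 - 25689/(24737 - 14161) = 8789/3830 - 25689/10576 = -2718203/20253040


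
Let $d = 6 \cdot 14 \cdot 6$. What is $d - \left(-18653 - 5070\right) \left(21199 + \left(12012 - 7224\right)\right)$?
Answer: $616490105$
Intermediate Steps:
$d = 504$ ($d = 84 \cdot 6 = 504$)
$d - \left(-18653 - 5070\right) \left(21199 + \left(12012 - 7224\right)\right) = 504 - \left(-18653 - 5070\right) \left(21199 + \left(12012 - 7224\right)\right) = 504 - - 23723 \left(21199 + \left(12012 - 7224\right)\right) = 504 - - 23723 \left(21199 + 4788\right) = 504 - \left(-23723\right) 25987 = 504 - -616489601 = 504 + 616489601 = 616490105$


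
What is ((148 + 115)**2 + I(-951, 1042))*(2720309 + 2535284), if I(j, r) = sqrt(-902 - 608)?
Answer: 363524112217 + 5255593*I*sqrt(1510) ≈ 3.6352e+11 + 2.0423e+8*I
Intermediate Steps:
I(j, r) = I*sqrt(1510) (I(j, r) = sqrt(-1510) = I*sqrt(1510))
((148 + 115)**2 + I(-951, 1042))*(2720309 + 2535284) = ((148 + 115)**2 + I*sqrt(1510))*(2720309 + 2535284) = (263**2 + I*sqrt(1510))*5255593 = (69169 + I*sqrt(1510))*5255593 = 363524112217 + 5255593*I*sqrt(1510)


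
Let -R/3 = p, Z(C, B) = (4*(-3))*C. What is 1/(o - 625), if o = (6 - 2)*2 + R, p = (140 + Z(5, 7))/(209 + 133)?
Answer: -57/35209 ≈ -0.0016189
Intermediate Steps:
Z(C, B) = -12*C
p = 40/171 (p = (140 - 12*5)/(209 + 133) = (140 - 60)/342 = 80*(1/342) = 40/171 ≈ 0.23392)
R = -40/57 (R = -3*40/171 = -40/57 ≈ -0.70175)
o = 416/57 (o = (6 - 2)*2 - 40/57 = 4*2 - 40/57 = 8 - 40/57 = 416/57 ≈ 7.2982)
1/(o - 625) = 1/(416/57 - 625) = 1/(-35209/57) = -57/35209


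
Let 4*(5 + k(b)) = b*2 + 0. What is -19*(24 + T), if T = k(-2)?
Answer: -342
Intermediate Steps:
k(b) = -5 + b/2 (k(b) = -5 + (b*2 + 0)/4 = -5 + (2*b + 0)/4 = -5 + (2*b)/4 = -5 + b/2)
T = -6 (T = -5 + (½)*(-2) = -5 - 1 = -6)
-19*(24 + T) = -19*(24 - 6) = -19*18 = -342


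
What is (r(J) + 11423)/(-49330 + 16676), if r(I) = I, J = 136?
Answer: -11559/32654 ≈ -0.35398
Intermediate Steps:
(r(J) + 11423)/(-49330 + 16676) = (136 + 11423)/(-49330 + 16676) = 11559/(-32654) = 11559*(-1/32654) = -11559/32654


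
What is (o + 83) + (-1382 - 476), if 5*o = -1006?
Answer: -9881/5 ≈ -1976.2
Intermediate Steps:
o = -1006/5 (o = (⅕)*(-1006) = -1006/5 ≈ -201.20)
(o + 83) + (-1382 - 476) = (-1006/5 + 83) + (-1382 - 476) = -591/5 - 1858 = -9881/5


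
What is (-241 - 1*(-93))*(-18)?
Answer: 2664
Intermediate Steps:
(-241 - 1*(-93))*(-18) = (-241 + 93)*(-18) = -148*(-18) = 2664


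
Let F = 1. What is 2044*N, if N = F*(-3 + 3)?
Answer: 0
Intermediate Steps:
N = 0 (N = 1*(-3 + 3) = 1*0 = 0)
2044*N = 2044*0 = 0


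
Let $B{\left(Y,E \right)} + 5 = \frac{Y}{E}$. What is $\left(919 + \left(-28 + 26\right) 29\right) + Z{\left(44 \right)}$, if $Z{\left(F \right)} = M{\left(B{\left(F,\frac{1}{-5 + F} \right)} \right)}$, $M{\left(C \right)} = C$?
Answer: $2572$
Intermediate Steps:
$B{\left(Y,E \right)} = -5 + \frac{Y}{E}$
$Z{\left(F \right)} = -5 + F \left(-5 + F\right)$ ($Z{\left(F \right)} = -5 + \frac{F}{\frac{1}{-5 + F}} = -5 + F \left(-5 + F\right)$)
$\left(919 + \left(-28 + 26\right) 29\right) + Z{\left(44 \right)} = \left(919 + \left(-28 + 26\right) 29\right) - \left(5 - 44 \left(-5 + 44\right)\right) = \left(919 - 58\right) + \left(-5 + 44 \cdot 39\right) = \left(919 - 58\right) + \left(-5 + 1716\right) = 861 + 1711 = 2572$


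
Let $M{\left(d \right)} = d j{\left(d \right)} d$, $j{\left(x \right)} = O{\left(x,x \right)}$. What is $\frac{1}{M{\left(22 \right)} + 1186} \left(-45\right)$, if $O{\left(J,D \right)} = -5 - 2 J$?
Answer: $\frac{3}{1502} \approx 0.0019973$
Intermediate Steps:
$j{\left(x \right)} = -5 - 2 x$
$M{\left(d \right)} = d^{2} \left(-5 - 2 d\right)$ ($M{\left(d \right)} = d \left(-5 - 2 d\right) d = d^{2} \left(-5 - 2 d\right)$)
$\frac{1}{M{\left(22 \right)} + 1186} \left(-45\right) = \frac{1}{22^{2} \left(-5 - 44\right) + 1186} \left(-45\right) = \frac{1}{484 \left(-5 - 44\right) + 1186} \left(-45\right) = \frac{1}{484 \left(-49\right) + 1186} \left(-45\right) = \frac{1}{-23716 + 1186} \left(-45\right) = \frac{1}{-22530} \left(-45\right) = \left(- \frac{1}{22530}\right) \left(-45\right) = \frac{3}{1502}$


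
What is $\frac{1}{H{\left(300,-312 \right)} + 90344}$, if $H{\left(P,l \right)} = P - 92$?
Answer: $\frac{1}{90552} \approx 1.1043 \cdot 10^{-5}$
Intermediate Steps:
$H{\left(P,l \right)} = -92 + P$
$\frac{1}{H{\left(300,-312 \right)} + 90344} = \frac{1}{\left(-92 + 300\right) + 90344} = \frac{1}{208 + 90344} = \frac{1}{90552}$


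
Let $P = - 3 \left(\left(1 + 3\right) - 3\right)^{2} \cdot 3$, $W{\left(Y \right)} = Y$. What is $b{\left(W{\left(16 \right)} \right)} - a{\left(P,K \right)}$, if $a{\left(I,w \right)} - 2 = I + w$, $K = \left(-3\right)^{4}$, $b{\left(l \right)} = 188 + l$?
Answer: $130$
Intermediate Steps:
$P = -9$ ($P = - 3 \left(4 - 3\right)^{2} \cdot 3 = - 3 \cdot 1^{2} \cdot 3 = \left(-3\right) 1 \cdot 3 = \left(-3\right) 3 = -9$)
$K = 81$
$a{\left(I,w \right)} = 2 + I + w$ ($a{\left(I,w \right)} = 2 + \left(I + w\right) = 2 + I + w$)
$b{\left(W{\left(16 \right)} \right)} - a{\left(P,K \right)} = \left(188 + 16\right) - \left(2 - 9 + 81\right) = 204 - 74 = 130$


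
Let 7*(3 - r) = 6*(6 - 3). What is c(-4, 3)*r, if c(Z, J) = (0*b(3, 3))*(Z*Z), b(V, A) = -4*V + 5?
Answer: 0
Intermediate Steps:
b(V, A) = 5 - 4*V
c(Z, J) = 0 (c(Z, J) = (0*(5 - 4*3))*(Z*Z) = (0*(5 - 12))*Z² = (0*(-7))*Z² = 0*Z² = 0)
r = 3/7 (r = 3 - 6*(6 - 3)/7 = 3 - 6*3/7 = 3 - ⅐*18 = 3 - 18/7 = 3/7 ≈ 0.42857)
c(-4, 3)*r = 0*(3/7) = 0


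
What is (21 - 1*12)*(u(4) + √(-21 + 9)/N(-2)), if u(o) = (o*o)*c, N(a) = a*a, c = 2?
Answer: 288 + 9*I*√3/2 ≈ 288.0 + 7.7942*I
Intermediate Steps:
N(a) = a²
u(o) = 2*o² (u(o) = (o*o)*2 = o²*2 = 2*o²)
(21 - 1*12)*(u(4) + √(-21 + 9)/N(-2)) = (21 - 1*12)*(2*4² + √(-21 + 9)/((-2)²)) = (21 - 12)*(2*16 + √(-12)/4) = 9*(32 + (2*I*√3)*(¼)) = 9*(32 + I*√3/2) = 288 + 9*I*√3/2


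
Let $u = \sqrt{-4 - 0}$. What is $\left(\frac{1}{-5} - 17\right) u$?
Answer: $- \frac{172 i}{5} \approx - 34.4 i$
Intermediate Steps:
$u = 2 i$ ($u = \sqrt{-4 + 0} = \sqrt{-4} = 2 i \approx 2.0 i$)
$\left(\frac{1}{-5} - 17\right) u = \left(\frac{1}{-5} - 17\right) 2 i = \left(- \frac{1}{5} - 17\right) 2 i = - \frac{86 \cdot 2 i}{5} = - \frac{172 i}{5}$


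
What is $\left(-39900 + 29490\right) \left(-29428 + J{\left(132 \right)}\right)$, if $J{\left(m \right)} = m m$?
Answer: $124961640$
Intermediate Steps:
$J{\left(m \right)} = m^{2}$
$\left(-39900 + 29490\right) \left(-29428 + J{\left(132 \right)}\right) = \left(-39900 + 29490\right) \left(-29428 + 132^{2}\right) = - 10410 \left(-29428 + 17424\right) = \left(-10410\right) \left(-12004\right) = 124961640$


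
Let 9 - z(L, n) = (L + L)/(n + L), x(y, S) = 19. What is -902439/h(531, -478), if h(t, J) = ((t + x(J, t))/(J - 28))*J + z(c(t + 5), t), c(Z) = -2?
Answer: -159130077/93205 ≈ -1707.3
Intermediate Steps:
z(L, n) = 9 - 2*L/(L + n) (z(L, n) = 9 - (L + L)/(n + L) = 9 - 2*L/(L + n))
h(t, J) = (-14 + 9*t)/(-2 + t) + J*(19 + t)/(-28 + J) (h(t, J) = ((t + 19)/(J - 28))*J + (7*(-2) + 9*t)/(-2 + t) = ((19 + t)/(-28 + J))*J + (-14 + 9*t)/(-2 + t) = J*(19 + t)/(-28 + J) + (-14 + 9*t)/(-2 + t) = (-14 + 9*t)/(-2 + t) + J*(19 + t)/(-28 + J))
-902439/h(531, -478) = -902439*(-28 - 478)*(-2 + 531)/(392 - 252*531 - 478*(-14 + 9*531) - 478*(-2 + 531)*(19 + 531)) = -902439*(-267674/(392 - 133812 - 478*(-14 + 4779) - 478*529*550)) = -902439*(-267674/(392 - 133812 - 478*4765 - 139074100)) = -902439*(-267674/(392 - 133812 - 2277670 - 139074100)) = -902439/((-1/506*1/529*(-141485190))) = -902439/279615/529 = -902439*529/279615 = -159130077/93205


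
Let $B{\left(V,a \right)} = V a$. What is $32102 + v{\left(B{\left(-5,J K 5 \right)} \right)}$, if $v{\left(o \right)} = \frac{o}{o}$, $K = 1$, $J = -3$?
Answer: $32103$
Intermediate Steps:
$v{\left(o \right)} = 1$
$32102 + v{\left(B{\left(-5,J K 5 \right)} \right)} = 32102 + 1 = 32103$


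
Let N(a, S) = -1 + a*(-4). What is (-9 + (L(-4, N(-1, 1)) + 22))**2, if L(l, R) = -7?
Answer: 36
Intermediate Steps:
N(a, S) = -1 - 4*a
(-9 + (L(-4, N(-1, 1)) + 22))**2 = (-9 + (-7 + 22))**2 = (-9 + 15)**2 = 6**2 = 36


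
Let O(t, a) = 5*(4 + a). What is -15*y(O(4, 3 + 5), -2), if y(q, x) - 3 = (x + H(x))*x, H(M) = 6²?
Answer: 975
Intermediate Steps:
O(t, a) = 20 + 5*a
H(M) = 36
y(q, x) = 3 + x*(36 + x) (y(q, x) = 3 + (x + 36)*x = 3 + (36 + x)*x = 3 + x*(36 + x))
-15*y(O(4, 3 + 5), -2) = -15*(3 + (-2)² + 36*(-2)) = -15*(3 + 4 - 72) = -15*(-65) = 975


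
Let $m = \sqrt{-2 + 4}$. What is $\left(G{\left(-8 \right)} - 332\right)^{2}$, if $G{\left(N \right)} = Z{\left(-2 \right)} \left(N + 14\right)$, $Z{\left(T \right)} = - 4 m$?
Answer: $111376 + 15936 \sqrt{2} \approx 1.3391 \cdot 10^{5}$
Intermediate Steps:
$m = \sqrt{2} \approx 1.4142$
$Z{\left(T \right)} = - 4 \sqrt{2}$
$G{\left(N \right)} = - 4 \sqrt{2} \left(14 + N\right)$ ($G{\left(N \right)} = - 4 \sqrt{2} \left(N + 14\right) = - 4 \sqrt{2} \left(14 + N\right)$)
$\left(G{\left(-8 \right)} - 332\right)^{2} = \left(4 \sqrt{2} \left(-14 - -8\right) - 332\right)^{2} = \left(4 \sqrt{2} \left(-14 + 8\right) - 332\right)^{2} = \left(4 \sqrt{2} \left(-6\right) - 332\right)^{2} = \left(- 24 \sqrt{2} - 332\right)^{2} = \left(-332 - 24 \sqrt{2}\right)^{2}$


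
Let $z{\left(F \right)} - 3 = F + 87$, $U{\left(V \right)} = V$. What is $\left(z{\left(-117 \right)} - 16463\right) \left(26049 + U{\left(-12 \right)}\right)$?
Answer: $-429350130$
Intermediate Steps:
$z{\left(F \right)} = 90 + F$ ($z{\left(F \right)} = 3 + \left(F + 87\right) = 3 + \left(87 + F\right) = 90 + F$)
$\left(z{\left(-117 \right)} - 16463\right) \left(26049 + U{\left(-12 \right)}\right) = \left(\left(90 - 117\right) - 16463\right) \left(26049 - 12\right) = \left(-27 - 16463\right) 26037 = \left(-16490\right) 26037 = -429350130$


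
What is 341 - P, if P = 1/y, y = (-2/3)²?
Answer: 1355/4 ≈ 338.75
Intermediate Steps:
y = 4/9 (y = (-2*⅓)² = (-⅔)² = 4/9 ≈ 0.44444)
P = 9/4 (P = 1/(4/9) = 9/4 ≈ 2.2500)
341 - P = 341 - 1*9/4 = 341 - 9/4 = 1355/4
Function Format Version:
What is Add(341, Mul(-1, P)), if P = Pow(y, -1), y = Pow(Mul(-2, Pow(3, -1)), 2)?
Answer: Rational(1355, 4) ≈ 338.75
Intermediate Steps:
y = Rational(4, 9) (y = Pow(Mul(-2, Rational(1, 3)), 2) = Pow(Rational(-2, 3), 2) = Rational(4, 9) ≈ 0.44444)
P = Rational(9, 4) (P = Pow(Rational(4, 9), -1) = Rational(9, 4) ≈ 2.2500)
Add(341, Mul(-1, P)) = Add(341, Mul(-1, Rational(9, 4))) = Add(341, Rational(-9, 4)) = Rational(1355, 4)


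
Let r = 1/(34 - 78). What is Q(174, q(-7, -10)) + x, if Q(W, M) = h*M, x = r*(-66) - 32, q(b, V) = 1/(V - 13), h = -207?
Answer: -43/2 ≈ -21.500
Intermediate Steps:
r = -1/44 (r = 1/(-44) = -1/44 ≈ -0.022727)
q(b, V) = 1/(-13 + V)
x = -61/2 (x = -1/44*(-66) - 32 = 3/2 - 32 = -61/2 ≈ -30.500)
Q(W, M) = -207*M
Q(174, q(-7, -10)) + x = -207/(-13 - 10) - 61/2 = -207/(-23) - 61/2 = -207*(-1/23) - 61/2 = 9 - 61/2 = -43/2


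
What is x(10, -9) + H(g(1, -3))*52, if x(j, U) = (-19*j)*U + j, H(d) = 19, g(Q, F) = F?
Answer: 2708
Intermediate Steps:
x(j, U) = j - 19*U*j (x(j, U) = -19*U*j + j = j - 19*U*j)
x(10, -9) + H(g(1, -3))*52 = 10*(1 - 19*(-9)) + 19*52 = 10*(1 + 171) + 988 = 10*172 + 988 = 1720 + 988 = 2708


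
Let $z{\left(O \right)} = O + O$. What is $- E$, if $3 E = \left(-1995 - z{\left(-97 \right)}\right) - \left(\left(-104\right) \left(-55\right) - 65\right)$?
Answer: $\frac{7456}{3} \approx 2485.3$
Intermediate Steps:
$z{\left(O \right)} = 2 O$
$E = - \frac{7456}{3}$ ($E = \frac{\left(-1995 - 2 \left(-97\right)\right) - \left(\left(-104\right) \left(-55\right) - 65\right)}{3} = \frac{\left(-1995 - -194\right) - \left(5720 - 65\right)}{3} = \frac{\left(-1995 + 194\right) - 5655}{3} = \frac{-1801 - 5655}{3} = \frac{1}{3} \left(-7456\right) = - \frac{7456}{3} \approx -2485.3$)
$- E = \left(-1\right) \left(- \frac{7456}{3}\right) = \frac{7456}{3}$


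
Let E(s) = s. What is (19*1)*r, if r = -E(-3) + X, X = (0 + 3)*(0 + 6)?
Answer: 399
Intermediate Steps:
X = 18 (X = 3*6 = 18)
r = 21 (r = -1*(-3) + 18 = 3 + 18 = 21)
(19*1)*r = (19*1)*21 = 19*21 = 399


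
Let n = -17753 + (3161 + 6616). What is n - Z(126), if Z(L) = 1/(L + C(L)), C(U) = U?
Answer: -2009953/252 ≈ -7976.0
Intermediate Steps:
n = -7976 (n = -17753 + 9777 = -7976)
Z(L) = 1/(2*L) (Z(L) = 1/(L + L) = 1/(2*L))
n - Z(126) = -7976 - 1/(2*126) = -7976 - 1*1/252 = -7976 - 1/252 = -2009953/252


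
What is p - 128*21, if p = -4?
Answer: -2692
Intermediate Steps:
p - 128*21 = -4 - 128*21 = -4 - 2688 = -2692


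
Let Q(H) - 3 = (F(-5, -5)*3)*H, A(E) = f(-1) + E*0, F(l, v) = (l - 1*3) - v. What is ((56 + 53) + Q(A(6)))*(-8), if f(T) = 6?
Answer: -464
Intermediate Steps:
F(l, v) = -3 + l - v (F(l, v) = (l - 3) - v = (-3 + l) - v = -3 + l - v)
A(E) = 6 (A(E) = 6 + E*0 = 6 + 0 = 6)
Q(H) = 3 - 9*H (Q(H) = 3 + ((-3 - 5 - 1*(-5))*3)*H = 3 + ((-3 - 5 + 5)*3)*H = 3 + (-3*3)*H = 3 - 9*H)
((56 + 53) + Q(A(6)))*(-8) = ((56 + 53) + (3 - 9*6))*(-8) = (109 + (3 - 54))*(-8) = (109 - 51)*(-8) = 58*(-8) = -464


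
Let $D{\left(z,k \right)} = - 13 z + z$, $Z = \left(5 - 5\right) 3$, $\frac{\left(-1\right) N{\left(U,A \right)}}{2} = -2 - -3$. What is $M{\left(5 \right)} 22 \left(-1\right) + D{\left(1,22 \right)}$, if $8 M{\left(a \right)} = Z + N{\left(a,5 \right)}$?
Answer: $- \frac{13}{2} \approx -6.5$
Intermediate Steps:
$N{\left(U,A \right)} = -2$ ($N{\left(U,A \right)} = - 2 \left(-2 - -3\right) = - 2 \left(-2 + 3\right) = \left(-2\right) 1 = -2$)
$Z = 0$ ($Z = 0 \cdot 3 = 0$)
$M{\left(a \right)} = - \frac{1}{4}$ ($M{\left(a \right)} = \frac{0 - 2}{8} = \frac{1}{8} \left(-2\right) = - \frac{1}{4}$)
$D{\left(z,k \right)} = - 12 z$
$M{\left(5 \right)} 22 \left(-1\right) + D{\left(1,22 \right)} = - \frac{22 \left(-1\right)}{4} - 12 = \left(- \frac{1}{4}\right) \left(-22\right) - 12 = \frac{11}{2} - 12 = - \frac{13}{2}$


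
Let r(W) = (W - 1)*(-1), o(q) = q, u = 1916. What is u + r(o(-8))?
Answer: 1925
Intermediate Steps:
r(W) = 1 - W (r(W) = (-1 + W)*(-1) = 1 - W)
u + r(o(-8)) = 1916 + (1 - 1*(-8)) = 1916 + (1 + 8) = 1916 + 9 = 1925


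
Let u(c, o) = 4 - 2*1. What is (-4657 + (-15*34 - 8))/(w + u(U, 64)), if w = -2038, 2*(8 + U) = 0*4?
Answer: 5175/2036 ≈ 2.5417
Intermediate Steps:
U = -8 (U = -8 + (0*4)/2 = -8 + (½)*0 = -8 + 0 = -8)
u(c, o) = 2 (u(c, o) = 4 - 2 = 2)
(-4657 + (-15*34 - 8))/(w + u(U, 64)) = (-4657 + (-15*34 - 8))/(-2038 + 2) = (-4657 + (-510 - 8))/(-2036) = (-4657 - 518)*(-1/2036) = -5175*(-1/2036) = 5175/2036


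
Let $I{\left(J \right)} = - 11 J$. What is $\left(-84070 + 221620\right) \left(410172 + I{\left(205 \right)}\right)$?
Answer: $56108983350$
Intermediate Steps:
$\left(-84070 + 221620\right) \left(410172 + I{\left(205 \right)}\right) = \left(-84070 + 221620\right) \left(410172 - 2255\right) = 137550 \left(410172 - 2255\right) = 137550 \cdot 407917 = 56108983350$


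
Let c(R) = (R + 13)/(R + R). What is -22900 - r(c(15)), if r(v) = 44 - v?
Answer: -344146/15 ≈ -22943.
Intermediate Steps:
c(R) = (13 + R)/(2*R) (c(R) = (13 + R)/((2*R)) = (13 + R)*(1/(2*R)) = (13 + R)/(2*R))
-22900 - r(c(15)) = -22900 - (44 - (13 + 15)/(2*15)) = -22900 - (44 - 28/(2*15)) = -22900 - (44 - 1*14/15) = -22900 - (44 - 14/15) = -22900 - 1*646/15 = -22900 - 646/15 = -344146/15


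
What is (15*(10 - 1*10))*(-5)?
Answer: 0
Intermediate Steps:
(15*(10 - 1*10))*(-5) = (15*(10 - 10))*(-5) = (15*0)*(-5) = 0*(-5) = 0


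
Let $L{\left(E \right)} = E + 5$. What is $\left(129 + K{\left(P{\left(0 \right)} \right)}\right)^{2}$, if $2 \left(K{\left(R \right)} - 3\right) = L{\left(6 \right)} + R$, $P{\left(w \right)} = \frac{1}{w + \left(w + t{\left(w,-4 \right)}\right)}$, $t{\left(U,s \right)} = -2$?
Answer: $\frac{301401}{16} \approx 18838.0$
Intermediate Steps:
$L{\left(E \right)} = 5 + E$
$P{\left(w \right)} = \frac{1}{-2 + 2 w}$ ($P{\left(w \right)} = \frac{1}{w + \left(w - 2\right)} = \frac{1}{w + \left(-2 + w\right)} = \frac{1}{-2 + 2 w}$)
$K{\left(R \right)} = \frac{17}{2} + \frac{R}{2}$ ($K{\left(R \right)} = 3 + \frac{\left(5 + 6\right) + R}{2} = 3 + \frac{11 + R}{2} = 3 + \left(\frac{11}{2} + \frac{R}{2}\right) = \frac{17}{2} + \frac{R}{2}$)
$\left(129 + K{\left(P{\left(0 \right)} \right)}\right)^{2} = \left(129 + \left(\frac{17}{2} + \frac{\frac{1}{2} \frac{1}{-1 + 0}}{2}\right)\right)^{2} = \left(129 + \left(\frac{17}{2} + \frac{\frac{1}{2} \frac{1}{-1}}{2}\right)\right)^{2} = \left(129 + \left(\frac{17}{2} + \frac{\frac{1}{2} \left(-1\right)}{2}\right)\right)^{2} = \left(129 + \left(\frac{17}{2} + \frac{1}{2} \left(- \frac{1}{2}\right)\right)\right)^{2} = \left(129 + \left(\frac{17}{2} - \frac{1}{4}\right)\right)^{2} = \left(129 + \frac{33}{4}\right)^{2} = \left(\frac{549}{4}\right)^{2} = \frac{301401}{16}$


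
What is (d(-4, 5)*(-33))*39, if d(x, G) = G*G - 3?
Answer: -28314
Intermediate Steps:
d(x, G) = -3 + G**2 (d(x, G) = G**2 - 3 = -3 + G**2)
(d(-4, 5)*(-33))*39 = ((-3 + 5**2)*(-33))*39 = ((-3 + 25)*(-33))*39 = (22*(-33))*39 = -726*39 = -28314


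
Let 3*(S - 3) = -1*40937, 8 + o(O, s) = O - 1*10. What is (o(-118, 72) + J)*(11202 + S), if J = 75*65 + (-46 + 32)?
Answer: -11532150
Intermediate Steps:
o(O, s) = -18 + O (o(O, s) = -8 + (O - 1*10) = -8 + (O - 10) = -8 + (-10 + O) = -18 + O)
J = 4861 (J = 4875 - 14 = 4861)
S = -40928/3 (S = 3 + (-1*40937)/3 = 3 + (1/3)*(-40937) = 3 - 40937/3 = -40928/3 ≈ -13643.)
(o(-118, 72) + J)*(11202 + S) = ((-18 - 118) + 4861)*(11202 - 40928/3) = (-136 + 4861)*(-7322/3) = 4725*(-7322/3) = -11532150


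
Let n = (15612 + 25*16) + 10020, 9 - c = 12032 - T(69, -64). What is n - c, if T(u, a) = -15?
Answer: 38070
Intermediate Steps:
c = -12038 (c = 9 - (12032 - 1*(-15)) = 9 - (12032 + 15) = 9 - 1*12047 = 9 - 12047 = -12038)
n = 26032 (n = (15612 + 400) + 10020 = 16012 + 10020 = 26032)
n - c = 26032 - 1*(-12038) = 26032 + 12038 = 38070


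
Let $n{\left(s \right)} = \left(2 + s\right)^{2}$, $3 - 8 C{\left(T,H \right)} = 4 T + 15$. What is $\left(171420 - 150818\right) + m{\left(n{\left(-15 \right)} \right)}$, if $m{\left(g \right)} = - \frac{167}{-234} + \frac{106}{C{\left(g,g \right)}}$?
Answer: $\frac{207292103}{10062} \approx 20601.0$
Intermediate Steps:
$C{\left(T,H \right)} = - \frac{3}{2} - \frac{T}{2}$ ($C{\left(T,H \right)} = \frac{3}{8} - \frac{4 T + 15}{8} = \frac{3}{8} - \frac{15 + 4 T}{8} = \frac{3}{8} - \left(\frac{15}{8} + \frac{T}{2}\right) = - \frac{3}{2} - \frac{T}{2}$)
$m{\left(g \right)} = \frac{167}{234} + \frac{106}{- \frac{3}{2} - \frac{g}{2}}$ ($m{\left(g \right)} = - \frac{167}{-234} + \frac{106}{- \frac{3}{2} - \frac{g}{2}} = \left(-167\right) \left(- \frac{1}{234}\right) + \frac{106}{- \frac{3}{2} - \frac{g}{2}} = \frac{167}{234} + \frac{106}{- \frac{3}{2} - \frac{g}{2}}$)
$\left(171420 - 150818\right) + m{\left(n{\left(-15 \right)} \right)} = \left(171420 - 150818\right) + \frac{-49107 + 167 \left(2 - 15\right)^{2}}{234 \left(3 + \left(2 - 15\right)^{2}\right)} = 20602 + \frac{-49107 + 167 \left(-13\right)^{2}}{234 \left(3 + \left(-13\right)^{2}\right)} = 20602 + \frac{-49107 + 167 \cdot 169}{234 \left(3 + 169\right)} = 20602 + \frac{-49107 + 28223}{234 \cdot 172} = 20602 + \frac{1}{234} \cdot \frac{1}{172} \left(-20884\right) = 20602 - \frac{5221}{10062} = \frac{207292103}{10062}$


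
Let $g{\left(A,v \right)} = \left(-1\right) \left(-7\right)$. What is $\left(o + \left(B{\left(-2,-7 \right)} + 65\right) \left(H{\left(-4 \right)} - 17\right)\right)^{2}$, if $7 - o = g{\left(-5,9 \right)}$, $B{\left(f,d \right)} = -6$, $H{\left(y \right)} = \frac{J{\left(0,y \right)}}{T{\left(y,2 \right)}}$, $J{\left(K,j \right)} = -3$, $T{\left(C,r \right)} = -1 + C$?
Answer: $\frac{23406244}{25} \approx 9.3625 \cdot 10^{5}$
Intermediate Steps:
$H{\left(y \right)} = - \frac{3}{-1 + y}$
$g{\left(A,v \right)} = 7$
$o = 0$ ($o = 7 - 7 = 0$)
$\left(o + \left(B{\left(-2,-7 \right)} + 65\right) \left(H{\left(-4 \right)} - 17\right)\right)^{2} = \left(0 + \left(-6 + 65\right) \left(- \frac{3}{-1 - 4} - 17\right)\right)^{2} = \left(0 + 59 \left(- \frac{3}{-5} - 17\right)\right)^{2} = \left(0 + 59 \left(\left(-3\right) \left(- \frac{1}{5}\right) - 17\right)\right)^{2} = \left(0 + 59 \left(\frac{3}{5} - 17\right)\right)^{2} = \left(0 + 59 \left(- \frac{82}{5}\right)\right)^{2} = \left(0 - \frac{4838}{5}\right)^{2} = \left(- \frac{4838}{5}\right)^{2} = \frac{23406244}{25}$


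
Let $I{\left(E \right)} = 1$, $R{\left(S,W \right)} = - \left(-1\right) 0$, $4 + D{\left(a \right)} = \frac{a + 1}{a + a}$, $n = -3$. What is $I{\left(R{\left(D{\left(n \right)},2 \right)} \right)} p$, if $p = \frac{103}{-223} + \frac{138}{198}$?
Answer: $\frac{1730}{7359} \approx 0.23509$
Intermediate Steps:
$D{\left(a \right)} = -4 + \frac{1 + a}{2 a}$ ($D{\left(a \right)} = -4 + \frac{a + 1}{a + a} = -4 + \frac{1 + a}{2 a}$)
$R{\left(S,W \right)} = 0$ ($R{\left(S,W \right)} = \left(-1\right) 0 = 0$)
$p = \frac{1730}{7359}$ ($p = 103 \left(- \frac{1}{223}\right) + 138 \cdot \frac{1}{198} = - \frac{103}{223} + \frac{23}{33} = \frac{1730}{7359} \approx 0.23509$)
$I{\left(R{\left(D{\left(n \right)},2 \right)} \right)} p = 1 \cdot \frac{1730}{7359} = \frac{1730}{7359}$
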